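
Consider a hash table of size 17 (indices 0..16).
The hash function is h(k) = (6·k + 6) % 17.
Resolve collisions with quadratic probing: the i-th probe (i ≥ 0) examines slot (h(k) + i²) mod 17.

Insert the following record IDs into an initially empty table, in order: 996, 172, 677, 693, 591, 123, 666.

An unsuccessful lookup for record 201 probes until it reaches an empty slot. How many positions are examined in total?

Insert 996: h=15, slot 15 empty => index 15.
Insert 172: h=1, slot 1 empty => index 1.
Insert 677: h=5, slot 5 empty => index 5.
Insert 693: h=16, slot 16 empty => index 16.
Insert 591: h=16, slot 16 occupied => index 0.
Insert 123: h=13, slot 13 empty => index 13.
Insert 666: h=7, slot 7 empty => index 7.
Table: [591, 172, ., ., ., 677, ., 666, ., ., ., ., ., 123, ., 996, 693]
Lookup 201: h=5, probe 5,6 → slot 6 empty, not found.

2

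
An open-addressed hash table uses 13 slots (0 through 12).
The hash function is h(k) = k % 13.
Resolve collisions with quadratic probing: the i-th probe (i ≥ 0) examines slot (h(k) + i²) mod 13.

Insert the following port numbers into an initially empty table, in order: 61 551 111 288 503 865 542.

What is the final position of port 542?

61 hashes to 9; slot 9 is free => place at 9.
551 hashes to 5; slot 5 is free => place at 5.
111 hashes to 7; slot 7 is free => place at 7.
288 hashes to 2; slot 2 is free => place at 2.
503 hashes to 9; 9 taken => place at 10.
865 hashes to 7; 7 taken => place at 8.
542 hashes to 9; 9,10 taken => place at 0.
Table: [542, _, 288, _, _, 551, _, 111, 865, 61, 503, _, _]

0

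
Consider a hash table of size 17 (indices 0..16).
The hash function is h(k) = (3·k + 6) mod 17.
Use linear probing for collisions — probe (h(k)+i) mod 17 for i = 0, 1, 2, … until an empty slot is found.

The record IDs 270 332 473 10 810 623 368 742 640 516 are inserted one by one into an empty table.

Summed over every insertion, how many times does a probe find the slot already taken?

13

Insert 270: h=0, slot 0 empty → index 0.
Insert 332: h=16, slot 16 empty → index 16.
Insert 473: h=14, slot 14 empty → index 14.
Insert 10: h=2, slot 2 empty → index 2.
Insert 810: h=5, slot 5 empty → index 5.
Insert 623: h=5, slot 5 occupied → index 6.
Insert 368: h=5, slots 5,6 occupied → index 7.
Insert 742: h=5, slots 5,6,7 occupied → index 8.
Insert 640: h=5, slots 5,6,7,8 occupied → index 9.
Insert 516: h=7, slots 7,8,9 occupied → index 10.
Table: [270, _, 10, _, _, 810, 623, 368, 742, 640, 516, _, _, _, 473, _, 332]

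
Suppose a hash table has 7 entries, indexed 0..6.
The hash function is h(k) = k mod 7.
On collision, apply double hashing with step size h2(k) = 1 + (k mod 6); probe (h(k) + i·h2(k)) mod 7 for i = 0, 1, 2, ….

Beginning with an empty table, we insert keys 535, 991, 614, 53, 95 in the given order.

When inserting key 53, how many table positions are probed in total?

535 hashes to 3; slot 3 is free -> place at 3.
991 hashes to 4; slot 4 is free -> place at 4.
614 hashes to 5; slot 5 is free -> place at 5.
53 hashes to 4, h2=6; 4,3 taken -> place at 2.
95 hashes to 4, h2=6; 4,3,2 taken -> place at 1.
Table: [—, 95, 53, 535, 991, 614, —]

3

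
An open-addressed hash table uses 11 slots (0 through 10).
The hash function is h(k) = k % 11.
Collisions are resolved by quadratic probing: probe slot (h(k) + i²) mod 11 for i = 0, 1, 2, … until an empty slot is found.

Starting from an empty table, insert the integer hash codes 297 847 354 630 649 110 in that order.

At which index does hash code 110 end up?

297 hashes to 0; slot 0 is free → place at 0.
847 hashes to 0; 0 taken → place at 1.
354 hashes to 2; slot 2 is free → place at 2.
630 hashes to 3; slot 3 is free → place at 3.
649 hashes to 0; 0,1 taken → place at 4.
110 hashes to 0; 0,1,4 taken → place at 9.
Table: [297, 847, 354, 630, 649, -, -, -, -, 110, -]

9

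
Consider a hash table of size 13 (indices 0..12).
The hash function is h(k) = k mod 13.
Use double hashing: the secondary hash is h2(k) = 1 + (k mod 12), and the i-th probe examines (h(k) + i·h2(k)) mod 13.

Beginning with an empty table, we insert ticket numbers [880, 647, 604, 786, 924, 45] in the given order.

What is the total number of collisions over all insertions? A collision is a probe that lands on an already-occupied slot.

2

880 hashes to 9; slot 9 is free → place at 9.
647 hashes to 10; slot 10 is free → place at 10.
604 hashes to 6; slot 6 is free → place at 6.
786 hashes to 6, h2=7; 6 taken → place at 0.
924 hashes to 1; slot 1 is free → place at 1.
45 hashes to 6, h2=10; 6 taken → place at 3.
Table: [786, 924, —, 45, —, —, 604, —, —, 880, 647, —, —]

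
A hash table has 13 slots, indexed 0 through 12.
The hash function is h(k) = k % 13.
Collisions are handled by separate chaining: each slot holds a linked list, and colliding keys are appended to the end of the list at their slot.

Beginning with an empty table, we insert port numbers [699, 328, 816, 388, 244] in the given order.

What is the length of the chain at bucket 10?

Insert 699: h=10, bucket 10 empty -> new chain.
Insert 328: h=3, bucket 3 empty -> new chain.
Insert 816: h=10, bucket 10 nonempty -> append to chain.
Insert 388: h=11, bucket 11 empty -> new chain.
Insert 244: h=10, bucket 10 nonempty -> append to chain.
Final buckets:
0: —
1: —
2: —
3: 328
4: —
5: —
6: —
7: —
8: —
9: —
10: 699 -> 816 -> 244
11: 388
12: —

3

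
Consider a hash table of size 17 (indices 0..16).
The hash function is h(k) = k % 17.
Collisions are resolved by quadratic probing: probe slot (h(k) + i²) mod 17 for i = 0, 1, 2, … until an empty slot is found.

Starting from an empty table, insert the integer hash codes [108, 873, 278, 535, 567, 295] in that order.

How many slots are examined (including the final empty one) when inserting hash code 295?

108: h=6 => slot 6
873: h=6, probe 6,7 => slot 7
278: h=6, probe 6,7,10 => slot 10
535: h=8 => slot 8
567: h=6, probe 6,7,10,15 => slot 15
295: h=6, probe 6,7,10,15,5 => slot 5
Table: [—, —, —, —, —, 295, 108, 873, 535, —, 278, —, —, —, —, 567, —]

5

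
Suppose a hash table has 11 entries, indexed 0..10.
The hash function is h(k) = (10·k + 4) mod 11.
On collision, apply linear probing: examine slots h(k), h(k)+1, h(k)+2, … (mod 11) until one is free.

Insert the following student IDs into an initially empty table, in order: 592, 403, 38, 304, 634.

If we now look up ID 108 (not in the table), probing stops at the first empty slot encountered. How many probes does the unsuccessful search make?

592 hashes to 6; slot 6 is free → place at 6.
403 hashes to 8; slot 8 is free → place at 8.
38 hashes to 10; slot 10 is free → place at 10.
304 hashes to 8; 8 taken → place at 9.
634 hashes to 8; 8,9,10 taken → place at 0.
Table: [634, ., ., ., ., ., 592, ., 403, 304, 38]
Lookup 108: h=6, probe 6,7 → slot 7 empty, not found.

2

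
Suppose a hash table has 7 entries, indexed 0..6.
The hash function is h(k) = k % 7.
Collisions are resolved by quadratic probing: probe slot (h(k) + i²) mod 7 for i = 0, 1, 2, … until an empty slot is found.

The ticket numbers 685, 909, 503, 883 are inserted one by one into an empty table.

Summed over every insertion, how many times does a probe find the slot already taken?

Insert 685: h=6, slot 6 empty => index 6.
Insert 909: h=6, slot 6 occupied => index 0.
Insert 503: h=6, slots 6,0 occupied => index 3.
Insert 883: h=1, slot 1 empty => index 1.
Table: [909, 883, -, 503, -, -, 685]

3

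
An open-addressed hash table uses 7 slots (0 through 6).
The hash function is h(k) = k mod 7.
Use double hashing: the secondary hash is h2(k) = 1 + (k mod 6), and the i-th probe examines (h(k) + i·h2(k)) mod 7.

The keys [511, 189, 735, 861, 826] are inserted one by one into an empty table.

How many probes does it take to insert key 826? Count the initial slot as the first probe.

511: h=0 → slot 0
189: h=0, h2=4, probe 0,4 → slot 4
735: h=0, h2=4, probe 0,4,1 → slot 1
861: h=0, h2=4, probe 0,4,1,5 → slot 5
826: h=0, h2=5, probe 0,5,3 → slot 3
Table: [511, 735, -, 826, 189, 861, -]

3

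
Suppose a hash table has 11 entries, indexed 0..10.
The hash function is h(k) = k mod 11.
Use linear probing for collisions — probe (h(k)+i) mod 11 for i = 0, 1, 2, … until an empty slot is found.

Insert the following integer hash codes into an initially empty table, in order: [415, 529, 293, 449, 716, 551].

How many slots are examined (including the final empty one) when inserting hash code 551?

415 hashes to 8; slot 8 is free -> place at 8.
529 hashes to 1; slot 1 is free -> place at 1.
293 hashes to 7; slot 7 is free -> place at 7.
449 hashes to 9; slot 9 is free -> place at 9.
716 hashes to 1; 1 taken -> place at 2.
551 hashes to 1; 1,2 taken -> place at 3.
Table: [—, 529, 716, 551, —, —, —, 293, 415, 449, —]

3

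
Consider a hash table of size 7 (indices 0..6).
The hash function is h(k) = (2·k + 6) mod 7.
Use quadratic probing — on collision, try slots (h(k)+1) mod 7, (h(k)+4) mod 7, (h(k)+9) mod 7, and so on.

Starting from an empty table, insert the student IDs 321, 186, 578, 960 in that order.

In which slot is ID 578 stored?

Insert 321: h=4, slot 4 empty -> index 4.
Insert 186: h=0, slot 0 empty -> index 0.
Insert 578: h=0, slot 0 occupied -> index 1.
Insert 960: h=1, slot 1 occupied -> index 2.
Table: [186, 578, 960, ∅, 321, ∅, ∅]

1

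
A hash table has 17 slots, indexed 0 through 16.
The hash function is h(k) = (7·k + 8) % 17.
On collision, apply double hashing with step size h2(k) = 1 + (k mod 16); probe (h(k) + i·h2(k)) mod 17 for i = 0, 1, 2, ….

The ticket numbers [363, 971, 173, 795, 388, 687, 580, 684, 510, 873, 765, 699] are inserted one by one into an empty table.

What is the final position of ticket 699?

0

Insert 363: h=16, slot 16 empty => index 16.
Insert 971: h=5, slot 5 empty => index 5.
Insert 173: h=12, slot 12 empty => index 12.
Insert 795: h=14, slot 14 empty => index 14.
Insert 388: h=4, slot 4 empty => index 4.
Insert 687: h=6, slot 6 empty => index 6.
Insert 580: h=5, h2=5, slot 5 occupied => index 10.
Insert 684: h=2, slot 2 empty => index 2.
Insert 510: h=8, slot 8 empty => index 8.
Insert 873: h=16, h2=10, slot 16 occupied => index 9.
Insert 765: h=8, h2=14, slots 8,5,2,16 occupied => index 13.
Insert 699: h=5, h2=12, slot 5 occupied => index 0.
Table: [699, _, 684, _, 388, 971, 687, _, 510, 873, 580, _, 173, 765, 795, _, 363]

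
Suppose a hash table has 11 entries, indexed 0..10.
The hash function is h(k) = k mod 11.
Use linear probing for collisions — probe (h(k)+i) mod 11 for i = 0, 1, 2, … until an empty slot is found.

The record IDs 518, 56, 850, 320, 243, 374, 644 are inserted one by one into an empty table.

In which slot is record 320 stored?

4

Insert 518: h=1, slot 1 empty -> index 1.
Insert 56: h=1, slot 1 occupied -> index 2.
Insert 850: h=3, slot 3 empty -> index 3.
Insert 320: h=1, slots 1,2,3 occupied -> index 4.
Insert 243: h=1, slots 1,2,3,4 occupied -> index 5.
Insert 374: h=0, slot 0 empty -> index 0.
Insert 644: h=6, slot 6 empty -> index 6.
Table: [374, 518, 56, 850, 320, 243, 644, _, _, _, _]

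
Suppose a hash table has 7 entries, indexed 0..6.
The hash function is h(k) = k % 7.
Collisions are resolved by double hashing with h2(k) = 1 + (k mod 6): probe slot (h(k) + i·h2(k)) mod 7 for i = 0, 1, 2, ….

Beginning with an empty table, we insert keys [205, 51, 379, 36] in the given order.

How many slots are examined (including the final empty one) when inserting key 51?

205 hashes to 2; slot 2 is free => place at 2.
51 hashes to 2, h2=4; 2 taken => place at 6.
379 hashes to 1; slot 1 is free => place at 1.
36 hashes to 1, h2=1; 1,2 taken => place at 3.
Table: [_, 379, 205, 36, _, _, 51]

2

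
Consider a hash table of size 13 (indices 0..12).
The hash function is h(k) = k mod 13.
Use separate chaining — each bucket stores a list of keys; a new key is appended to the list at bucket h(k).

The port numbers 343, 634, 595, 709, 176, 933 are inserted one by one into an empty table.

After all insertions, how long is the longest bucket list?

343 → bucket 5
634 → bucket 10
595 → bucket 10 (collision)
709 → bucket 7
176 → bucket 7 (collision)
933 → bucket 10 (collision)
Final buckets:
0: —
1: —
2: —
3: —
4: —
5: 343
6: —
7: 709 -> 176
8: —
9: —
10: 634 -> 595 -> 933
11: —
12: —

3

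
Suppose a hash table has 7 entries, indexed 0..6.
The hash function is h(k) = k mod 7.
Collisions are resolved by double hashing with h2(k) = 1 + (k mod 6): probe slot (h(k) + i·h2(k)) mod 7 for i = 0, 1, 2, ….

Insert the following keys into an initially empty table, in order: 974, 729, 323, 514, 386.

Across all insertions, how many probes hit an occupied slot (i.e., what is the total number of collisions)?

Insert 974: h=1, slot 1 empty → index 1.
Insert 729: h=1, h2=4, slot 1 occupied → index 5.
Insert 323: h=1, h2=6, slot 1 occupied → index 0.
Insert 514: h=3, slot 3 empty → index 3.
Insert 386: h=1, h2=3, slot 1 occupied → index 4.
Table: [323, 974, ∅, 514, 386, 729, ∅]

3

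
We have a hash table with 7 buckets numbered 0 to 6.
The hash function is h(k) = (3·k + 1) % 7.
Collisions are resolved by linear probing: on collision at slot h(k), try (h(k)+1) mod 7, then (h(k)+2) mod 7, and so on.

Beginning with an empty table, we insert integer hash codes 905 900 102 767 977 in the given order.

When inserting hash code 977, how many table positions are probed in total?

5

905 hashes to 0; slot 0 is free => place at 0.
900 hashes to 6; slot 6 is free => place at 6.
102 hashes to 6; 6,0 taken => place at 1.
767 hashes to 6; 6,0,1 taken => place at 2.
977 hashes to 6; 6,0,1,2 taken => place at 3.
Table: [905, 102, 767, 977, ., ., 900]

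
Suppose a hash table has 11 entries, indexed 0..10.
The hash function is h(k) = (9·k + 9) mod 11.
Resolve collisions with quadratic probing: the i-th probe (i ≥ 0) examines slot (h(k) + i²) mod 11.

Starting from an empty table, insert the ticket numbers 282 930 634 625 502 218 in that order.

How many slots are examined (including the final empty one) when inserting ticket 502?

Insert 282: h=6, slot 6 empty => index 6.
Insert 930: h=8, slot 8 empty => index 8.
Insert 634: h=6, slot 6 occupied => index 7.
Insert 625: h=2, slot 2 empty => index 2.
Insert 502: h=6, slots 6,7 occupied => index 10.
Insert 218: h=2, slot 2 occupied => index 3.
Table: [∅, ∅, 625, 218, ∅, ∅, 282, 634, 930, ∅, 502]

3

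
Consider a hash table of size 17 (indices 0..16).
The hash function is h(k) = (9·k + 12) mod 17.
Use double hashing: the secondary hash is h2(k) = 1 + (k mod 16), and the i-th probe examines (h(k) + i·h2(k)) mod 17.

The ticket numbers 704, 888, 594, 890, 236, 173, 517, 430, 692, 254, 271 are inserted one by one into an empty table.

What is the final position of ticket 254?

16

704: h=7 → slot 7
888: h=14 → slot 14
594: h=3 → slot 3
890: h=15 → slot 15
236: h=11 → slot 11
173: h=5 → slot 5
517: h=7, h2=6, probe 7,13 → slot 13
430: h=6 → slot 6
692: h=1 → slot 1
254: h=3, h2=15, probe 3,1,16 → slot 16
271: h=3, h2=16, probe 3,2 → slot 2
Table: [—, 692, 271, 594, —, 173, 430, 704, —, —, —, 236, —, 517, 888, 890, 254]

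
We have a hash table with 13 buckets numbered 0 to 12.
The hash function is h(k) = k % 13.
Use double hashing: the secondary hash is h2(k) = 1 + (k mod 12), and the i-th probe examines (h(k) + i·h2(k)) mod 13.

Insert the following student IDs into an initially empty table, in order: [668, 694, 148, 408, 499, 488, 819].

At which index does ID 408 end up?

668: h=5 -> slot 5
694: h=5, h2=11, probe 5,3 -> slot 3
148: h=5, h2=5, probe 5,10 -> slot 10
408: h=5, h2=1, probe 5,6 -> slot 6
499: h=5, h2=8, probe 5,0 -> slot 0
488: h=7 -> slot 7
819: h=0, h2=4, probe 0,4 -> slot 4
Table: [499, ∅, ∅, 694, 819, 668, 408, 488, ∅, ∅, 148, ∅, ∅]

6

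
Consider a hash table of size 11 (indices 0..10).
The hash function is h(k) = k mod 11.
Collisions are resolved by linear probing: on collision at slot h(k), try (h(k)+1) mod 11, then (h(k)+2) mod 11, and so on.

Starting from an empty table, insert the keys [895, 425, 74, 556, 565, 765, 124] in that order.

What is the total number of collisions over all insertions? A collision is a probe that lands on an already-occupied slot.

4

895 hashes to 4; slot 4 is free -> place at 4.
425 hashes to 7; slot 7 is free -> place at 7.
74 hashes to 8; slot 8 is free -> place at 8.
556 hashes to 6; slot 6 is free -> place at 6.
565 hashes to 4; 4 taken -> place at 5.
765 hashes to 6; 6,7,8 taken -> place at 9.
124 hashes to 3; slot 3 is free -> place at 3.
Table: [_, _, _, 124, 895, 565, 556, 425, 74, 765, _]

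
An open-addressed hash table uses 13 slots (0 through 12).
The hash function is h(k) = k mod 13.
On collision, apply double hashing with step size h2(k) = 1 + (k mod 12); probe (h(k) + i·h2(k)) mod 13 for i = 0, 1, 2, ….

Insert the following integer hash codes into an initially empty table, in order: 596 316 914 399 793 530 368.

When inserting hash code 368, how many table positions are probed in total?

4

596 hashes to 11; slot 11 is free => place at 11.
316 hashes to 4; slot 4 is free => place at 4.
914 hashes to 4, h2=3; 4 taken => place at 7.
399 hashes to 9; slot 9 is free => place at 9.
793 hashes to 0; slot 0 is free => place at 0.
530 hashes to 10; slot 10 is free => place at 10.
368 hashes to 4, h2=9; 4,0,9 taken => place at 5.
Table: [793, —, —, —, 316, 368, —, 914, —, 399, 530, 596, —]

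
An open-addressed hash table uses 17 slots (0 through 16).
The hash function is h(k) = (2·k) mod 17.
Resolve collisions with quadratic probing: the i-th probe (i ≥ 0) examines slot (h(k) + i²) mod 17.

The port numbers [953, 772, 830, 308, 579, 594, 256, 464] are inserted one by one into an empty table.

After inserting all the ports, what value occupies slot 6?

953 hashes to 2; slot 2 is free => place at 2.
772 hashes to 14; slot 14 is free => place at 14.
830 hashes to 11; slot 11 is free => place at 11.
308 hashes to 4; slot 4 is free => place at 4.
579 hashes to 2; 2 taken => place at 3.
594 hashes to 15; slot 15 is free => place at 15.
256 hashes to 2; 2,3 taken => place at 6.
464 hashes to 10; slot 10 is free => place at 10.
Table: [., ., 953, 579, 308, ., 256, ., ., ., 464, 830, ., ., 772, 594, .]

256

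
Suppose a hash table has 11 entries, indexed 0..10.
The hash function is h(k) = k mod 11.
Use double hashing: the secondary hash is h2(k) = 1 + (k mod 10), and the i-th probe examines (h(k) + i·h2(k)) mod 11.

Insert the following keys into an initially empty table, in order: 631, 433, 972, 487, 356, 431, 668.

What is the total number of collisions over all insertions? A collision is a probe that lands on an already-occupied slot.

Insert 631: h=4, slot 4 empty -> index 4.
Insert 433: h=4, h2=4, slot 4 occupied -> index 8.
Insert 972: h=4, h2=3, slot 4 occupied -> index 7.
Insert 487: h=3, slot 3 empty -> index 3.
Insert 356: h=4, h2=7, slot 4 occupied -> index 0.
Insert 431: h=2, slot 2 empty -> index 2.
Insert 668: h=8, h2=9, slot 8 occupied -> index 6.
Table: [356, _, 431, 487, 631, _, 668, 972, 433, _, _]

4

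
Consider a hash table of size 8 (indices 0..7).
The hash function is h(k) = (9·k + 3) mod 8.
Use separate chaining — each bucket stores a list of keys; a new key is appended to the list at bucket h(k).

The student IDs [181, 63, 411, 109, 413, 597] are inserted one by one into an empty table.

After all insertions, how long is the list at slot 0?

4

Insert 181: h=0, bucket 0 empty → new chain.
Insert 63: h=2, bucket 2 empty → new chain.
Insert 411: h=6, bucket 6 empty → new chain.
Insert 109: h=0, bucket 0 nonempty → append to chain.
Insert 413: h=0, bucket 0 nonempty → append to chain.
Insert 597: h=0, bucket 0 nonempty → append to chain.
Final buckets:
0: 181 -> 109 -> 413 -> 597
1: -
2: 63
3: -
4: -
5: -
6: 411
7: -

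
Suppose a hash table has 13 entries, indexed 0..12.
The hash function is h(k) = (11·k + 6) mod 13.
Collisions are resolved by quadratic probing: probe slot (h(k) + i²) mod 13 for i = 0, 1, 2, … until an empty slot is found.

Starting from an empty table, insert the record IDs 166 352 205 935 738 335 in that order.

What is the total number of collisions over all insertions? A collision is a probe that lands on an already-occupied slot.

7

166: h=12 -> slot 12
352: h=4 -> slot 4
205: h=12, probe 12,0 -> slot 0
935: h=8 -> slot 8
738: h=12, probe 12,0,3 -> slot 3
335: h=12, probe 12,0,3,8,2 -> slot 2
Table: [205, —, 335, 738, 352, —, —, —, 935, —, —, —, 166]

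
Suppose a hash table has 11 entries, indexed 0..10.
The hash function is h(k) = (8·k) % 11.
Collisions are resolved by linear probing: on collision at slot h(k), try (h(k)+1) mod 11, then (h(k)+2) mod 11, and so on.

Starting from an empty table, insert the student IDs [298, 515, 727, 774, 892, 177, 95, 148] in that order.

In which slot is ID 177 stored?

Insert 298: h=8, slot 8 empty → index 8.
Insert 515: h=6, slot 6 empty → index 6.
Insert 727: h=8, slot 8 occupied → index 9.
Insert 774: h=10, slot 10 empty → index 10.
Insert 892: h=8, slots 8,9,10 occupied → index 0.
Insert 177: h=8, slots 8,9,10,0 occupied → index 1.
Insert 95: h=1, slot 1 occupied → index 2.
Insert 148: h=7, slot 7 empty → index 7.
Table: [892, 177, 95, —, —, —, 515, 148, 298, 727, 774]

1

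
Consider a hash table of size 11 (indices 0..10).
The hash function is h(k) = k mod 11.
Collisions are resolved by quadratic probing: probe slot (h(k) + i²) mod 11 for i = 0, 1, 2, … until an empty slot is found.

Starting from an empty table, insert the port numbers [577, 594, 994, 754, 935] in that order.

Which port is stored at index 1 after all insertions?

935

577 hashes to 5; slot 5 is free -> place at 5.
594 hashes to 0; slot 0 is free -> place at 0.
994 hashes to 4; slot 4 is free -> place at 4.
754 hashes to 6; slot 6 is free -> place at 6.
935 hashes to 0; 0 taken -> place at 1.
Table: [594, 935, _, _, 994, 577, 754, _, _, _, _]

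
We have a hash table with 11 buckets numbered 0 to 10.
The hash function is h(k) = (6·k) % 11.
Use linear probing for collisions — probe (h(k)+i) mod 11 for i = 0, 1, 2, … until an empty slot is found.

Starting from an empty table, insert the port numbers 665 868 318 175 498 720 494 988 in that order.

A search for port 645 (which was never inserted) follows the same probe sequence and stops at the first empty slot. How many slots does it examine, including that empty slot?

Insert 665: h=8, slot 8 empty -> index 8.
Insert 868: h=5, slot 5 empty -> index 5.
Insert 318: h=5, slot 5 occupied -> index 6.
Insert 175: h=5, slots 5,6 occupied -> index 7.
Insert 498: h=7, slots 7,8 occupied -> index 9.
Insert 720: h=8, slots 8,9 occupied -> index 10.
Insert 494: h=5, slots 5,6,7,8,9,10 occupied -> index 0.
Insert 988: h=10, slots 10,0 occupied -> index 1.
Table: [494, 988, ∅, ∅, ∅, 868, 318, 175, 665, 498, 720]
Lookup 645: h=9, probe 9,10,0,1,2 → slot 2 empty, not found.

5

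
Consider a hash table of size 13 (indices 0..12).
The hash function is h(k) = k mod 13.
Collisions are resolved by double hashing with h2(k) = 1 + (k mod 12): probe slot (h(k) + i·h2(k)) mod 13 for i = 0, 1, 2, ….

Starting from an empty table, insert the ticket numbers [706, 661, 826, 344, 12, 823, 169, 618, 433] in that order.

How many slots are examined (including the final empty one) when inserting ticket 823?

706: h=4 -> slot 4
661: h=11 -> slot 11
826: h=7 -> slot 7
344: h=6 -> slot 6
12: h=12 -> slot 12
823: h=4, h2=8, probe 4,12,7,2 -> slot 2
169: h=0 -> slot 0
618: h=7, h2=7, probe 7,1 -> slot 1
433: h=4, h2=2, probe 4,6,8 -> slot 8
Table: [169, 618, 823, ., 706, ., 344, 826, 433, ., ., 661, 12]

4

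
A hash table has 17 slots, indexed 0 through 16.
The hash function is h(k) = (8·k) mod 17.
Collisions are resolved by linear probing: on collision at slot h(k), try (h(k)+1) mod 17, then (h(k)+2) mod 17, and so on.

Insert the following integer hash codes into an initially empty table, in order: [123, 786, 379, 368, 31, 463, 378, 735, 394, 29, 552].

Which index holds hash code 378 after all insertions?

1

123 hashes to 15; slot 15 is free => place at 15.
786 hashes to 15; 15 taken => place at 16.
379 hashes to 6; slot 6 is free => place at 6.
368 hashes to 3; slot 3 is free => place at 3.
31 hashes to 10; slot 10 is free => place at 10.
463 hashes to 15; 15,16 taken => place at 0.
378 hashes to 15; 15,16,0 taken => place at 1.
735 hashes to 15; 15,16,0,1 taken => place at 2.
394 hashes to 7; slot 7 is free => place at 7.
29 hashes to 11; slot 11 is free => place at 11.
552 hashes to 13; slot 13 is free => place at 13.
Table: [463, 378, 735, 368, ., ., 379, 394, ., ., 31, 29, ., 552, ., 123, 786]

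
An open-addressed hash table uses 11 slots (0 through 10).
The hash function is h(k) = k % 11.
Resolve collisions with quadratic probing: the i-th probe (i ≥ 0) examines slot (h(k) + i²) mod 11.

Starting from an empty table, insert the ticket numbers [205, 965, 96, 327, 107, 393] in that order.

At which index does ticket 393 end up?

205 hashes to 7; slot 7 is free => place at 7.
965 hashes to 8; slot 8 is free => place at 8.
96 hashes to 8; 8 taken => place at 9.
327 hashes to 8; 8,9 taken => place at 1.
107 hashes to 8; 8,9,1 taken => place at 6.
393 hashes to 8; 8,9,1,6 taken => place at 2.
Table: [_, 327, 393, _, _, _, 107, 205, 965, 96, _]

2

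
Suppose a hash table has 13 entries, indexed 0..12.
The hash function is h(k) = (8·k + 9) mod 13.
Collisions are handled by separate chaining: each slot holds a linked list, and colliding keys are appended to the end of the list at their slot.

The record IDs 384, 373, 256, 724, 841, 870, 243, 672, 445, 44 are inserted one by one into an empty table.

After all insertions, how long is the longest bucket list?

6

384 → bucket 0
373 → bucket 3
256 → bucket 3 (collision)
724 → bucket 3 (collision)
841 → bucket 3 (collision)
870 → bucket 1
243 → bucket 3 (collision)
672 → bucket 3 (collision)
445 → bucket 7
44 → bucket 10
Final buckets:
0: 384
1: 870
2: ∅
3: 373 -> 256 -> 724 -> 841 -> 243 -> 672
4: ∅
5: ∅
6: ∅
7: 445
8: ∅
9: ∅
10: 44
11: ∅
12: ∅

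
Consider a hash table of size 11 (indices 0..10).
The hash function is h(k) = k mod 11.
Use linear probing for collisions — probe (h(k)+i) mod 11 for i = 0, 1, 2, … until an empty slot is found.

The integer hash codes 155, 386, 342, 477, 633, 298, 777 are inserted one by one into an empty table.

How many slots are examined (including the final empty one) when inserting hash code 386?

2

155: h=1 -> slot 1
386: h=1, probe 1,2 -> slot 2
342: h=1, probe 1,2,3 -> slot 3
477: h=4 -> slot 4
633: h=6 -> slot 6
298: h=1, probe 1,2,3,4,5 -> slot 5
777: h=7 -> slot 7
Table: [—, 155, 386, 342, 477, 298, 633, 777, —, —, —]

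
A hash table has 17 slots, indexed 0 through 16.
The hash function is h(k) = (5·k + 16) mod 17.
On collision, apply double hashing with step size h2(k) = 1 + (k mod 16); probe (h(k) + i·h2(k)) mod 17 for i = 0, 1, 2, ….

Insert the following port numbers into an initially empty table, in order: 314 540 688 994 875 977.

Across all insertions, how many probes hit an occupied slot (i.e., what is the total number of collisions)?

Insert 314: h=5, slot 5 empty => index 5.
Insert 540: h=13, slot 13 empty => index 13.
Insert 688: h=5, h2=1, slot 5 occupied => index 6.
Insert 994: h=5, h2=3, slot 5 occupied => index 8.
Insert 875: h=5, h2=12, slot 5 occupied => index 0.
Insert 977: h=5, h2=2, slot 5 occupied => index 7.
Table: [875, _, _, _, _, 314, 688, 977, 994, _, _, _, _, 540, _, _, _]

4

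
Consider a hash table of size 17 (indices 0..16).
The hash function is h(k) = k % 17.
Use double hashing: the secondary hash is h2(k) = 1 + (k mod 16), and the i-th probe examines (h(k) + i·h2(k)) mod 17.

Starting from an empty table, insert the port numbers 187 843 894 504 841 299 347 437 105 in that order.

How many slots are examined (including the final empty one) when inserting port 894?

2

Insert 187: h=0, slot 0 empty => index 0.
Insert 843: h=10, slot 10 empty => index 10.
Insert 894: h=10, h2=15, slot 10 occupied => index 8.
Insert 504: h=11, slot 11 empty => index 11.
Insert 841: h=8, h2=10, slot 8 occupied => index 1.
Insert 299: h=10, h2=12, slot 10 occupied => index 5.
Insert 347: h=7, slot 7 empty => index 7.
Insert 437: h=12, slot 12 empty => index 12.
Insert 105: h=3, slot 3 empty => index 3.
Table: [187, 841, —, 105, —, 299, —, 347, 894, —, 843, 504, 437, —, —, —, —]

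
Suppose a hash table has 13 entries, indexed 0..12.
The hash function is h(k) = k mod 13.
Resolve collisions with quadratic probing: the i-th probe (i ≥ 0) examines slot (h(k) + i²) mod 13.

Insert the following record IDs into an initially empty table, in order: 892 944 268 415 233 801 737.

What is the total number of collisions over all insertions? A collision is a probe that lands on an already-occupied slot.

892 hashes to 8; slot 8 is free => place at 8.
944 hashes to 8; 8 taken => place at 9.
268 hashes to 8; 8,9 taken => place at 12.
415 hashes to 12; 12 taken => place at 0.
233 hashes to 12; 12,0 taken => place at 3.
801 hashes to 8; 8,9,12 taken => place at 4.
737 hashes to 9; 9 taken => place at 10.
Table: [415, _, _, 233, 801, _, _, _, 892, 944, 737, _, 268]

10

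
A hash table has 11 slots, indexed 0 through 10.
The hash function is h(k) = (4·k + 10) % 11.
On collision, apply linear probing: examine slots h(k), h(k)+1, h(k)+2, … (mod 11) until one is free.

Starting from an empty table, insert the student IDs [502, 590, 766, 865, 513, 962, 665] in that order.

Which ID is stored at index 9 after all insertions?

502: h=5 -> slot 5
590: h=5, probe 5,6 -> slot 6
766: h=5, probe 5,6,7 -> slot 7
865: h=5, probe 5,6,7,8 -> slot 8
513: h=5, probe 5,6,7,8,9 -> slot 9
962: h=8, probe 8,9,10 -> slot 10
665: h=8, probe 8,9,10,0 -> slot 0
Table: [665, -, -, -, -, 502, 590, 766, 865, 513, 962]

513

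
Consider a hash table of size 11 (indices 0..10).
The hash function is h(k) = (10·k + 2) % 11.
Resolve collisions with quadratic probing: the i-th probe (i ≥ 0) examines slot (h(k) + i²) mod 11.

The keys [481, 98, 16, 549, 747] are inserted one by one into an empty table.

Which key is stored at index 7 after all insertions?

481: h=5 → slot 5
98: h=3 → slot 3
16: h=8 → slot 8
549: h=3, probe 3,4 → slot 4
747: h=3, probe 3,4,7 → slot 7
Table: [_, _, _, 98, 549, 481, _, 747, 16, _, _]

747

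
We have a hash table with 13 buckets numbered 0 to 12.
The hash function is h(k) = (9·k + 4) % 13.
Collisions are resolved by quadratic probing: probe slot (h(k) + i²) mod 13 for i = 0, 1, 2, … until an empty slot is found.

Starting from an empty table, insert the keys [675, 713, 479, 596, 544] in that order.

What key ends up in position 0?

Insert 675: h=8, slot 8 empty -> index 8.
Insert 713: h=12, slot 12 empty -> index 12.
Insert 479: h=12, slot 12 occupied -> index 0.
Insert 596: h=12, slots 12,0 occupied -> index 3.
Insert 544: h=12, slots 12,0,3,8 occupied -> index 2.
Table: [479, ., 544, 596, ., ., ., ., 675, ., ., ., 713]

479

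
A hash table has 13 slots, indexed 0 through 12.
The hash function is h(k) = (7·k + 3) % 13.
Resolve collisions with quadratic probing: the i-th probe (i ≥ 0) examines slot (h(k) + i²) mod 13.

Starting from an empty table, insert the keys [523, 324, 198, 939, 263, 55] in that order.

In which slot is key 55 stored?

1

523 hashes to 11; slot 11 is free → place at 11.
324 hashes to 9; slot 9 is free → place at 9.
198 hashes to 11; 11 taken → place at 12.
939 hashes to 11; 11,12 taken → place at 2.
263 hashes to 11; 11,12,2 taken → place at 7.
55 hashes to 11; 11,12,2,7 taken → place at 1.
Table: [-, 55, 939, -, -, -, -, 263, -, 324, -, 523, 198]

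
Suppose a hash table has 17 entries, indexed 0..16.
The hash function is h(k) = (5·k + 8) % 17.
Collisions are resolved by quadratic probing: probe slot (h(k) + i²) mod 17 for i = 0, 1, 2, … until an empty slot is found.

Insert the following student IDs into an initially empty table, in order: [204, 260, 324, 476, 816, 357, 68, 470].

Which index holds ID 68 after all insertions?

204 hashes to 8; slot 8 is free => place at 8.
260 hashes to 16; slot 16 is free => place at 16.
324 hashes to 13; slot 13 is free => place at 13.
476 hashes to 8; 8 taken => place at 9.
816 hashes to 8; 8,9 taken => place at 12.
357 hashes to 8; 8,9,12 taken => place at 0.
68 hashes to 8; 8,9,12,0 taken => place at 7.
470 hashes to 12; 12,13,16 taken => place at 4.
Table: [357, ∅, ∅, ∅, 470, ∅, ∅, 68, 204, 476, ∅, ∅, 816, 324, ∅, ∅, 260]

7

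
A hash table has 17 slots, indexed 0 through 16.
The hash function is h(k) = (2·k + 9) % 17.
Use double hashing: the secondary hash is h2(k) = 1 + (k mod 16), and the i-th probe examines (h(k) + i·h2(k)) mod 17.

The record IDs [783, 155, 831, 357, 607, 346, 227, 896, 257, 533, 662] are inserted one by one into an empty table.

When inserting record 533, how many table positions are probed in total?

2

Insert 783: h=11, slot 11 empty → index 11.
Insert 155: h=13, slot 13 empty → index 13.
Insert 831: h=5, slot 5 empty → index 5.
Insert 357: h=9, slot 9 empty → index 9.
Insert 607: h=16, slot 16 empty → index 16.
Insert 346: h=4, slot 4 empty → index 4.
Insert 227: h=4, h2=4, slot 4 occupied → index 8.
Insert 896: h=16, h2=1, slot 16 occupied → index 0.
Insert 257: h=13, h2=2, slot 13 occupied → index 15.
Insert 533: h=4, h2=6, slot 4 occupied → index 10.
Insert 662: h=7, slot 7 empty → index 7.
Table: [896, ∅, ∅, ∅, 346, 831, ∅, 662, 227, 357, 533, 783, ∅, 155, ∅, 257, 607]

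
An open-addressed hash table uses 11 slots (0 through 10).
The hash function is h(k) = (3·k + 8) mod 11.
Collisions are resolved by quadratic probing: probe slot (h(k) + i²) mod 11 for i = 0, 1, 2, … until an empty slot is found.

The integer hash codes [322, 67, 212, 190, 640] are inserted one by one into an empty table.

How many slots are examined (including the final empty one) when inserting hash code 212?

Insert 322: h=6, slot 6 empty => index 6.
Insert 67: h=0, slot 0 empty => index 0.
Insert 212: h=6, slot 6 occupied => index 7.
Insert 190: h=6, slots 6,7 occupied => index 10.
Insert 640: h=3, slot 3 empty => index 3.
Table: [67, —, —, 640, —, —, 322, 212, —, —, 190]

2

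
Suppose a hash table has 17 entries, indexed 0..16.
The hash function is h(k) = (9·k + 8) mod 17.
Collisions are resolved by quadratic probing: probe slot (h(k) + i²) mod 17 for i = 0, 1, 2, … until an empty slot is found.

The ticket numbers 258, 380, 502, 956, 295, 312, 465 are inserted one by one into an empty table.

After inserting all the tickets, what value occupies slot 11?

258: h=1 -> slot 1
380: h=11 -> slot 11
502: h=4 -> slot 4
956: h=10 -> slot 10
295: h=11, probe 11,12 -> slot 12
312: h=11, probe 11,12,15 -> slot 15
465: h=11, probe 11,12,15,3 -> slot 3
Table: [—, 258, —, 465, 502, —, —, —, —, —, 956, 380, 295, —, —, 312, —]

380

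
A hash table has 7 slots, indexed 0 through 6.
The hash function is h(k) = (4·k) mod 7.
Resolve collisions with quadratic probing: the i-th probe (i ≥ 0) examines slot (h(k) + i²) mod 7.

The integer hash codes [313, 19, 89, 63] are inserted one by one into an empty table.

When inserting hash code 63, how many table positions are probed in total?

2

313 hashes to 6; slot 6 is free → place at 6.
19 hashes to 6; 6 taken → place at 0.
89 hashes to 6; 6,0 taken → place at 3.
63 hashes to 0; 0 taken → place at 1.
Table: [19, 63, ∅, 89, ∅, ∅, 313]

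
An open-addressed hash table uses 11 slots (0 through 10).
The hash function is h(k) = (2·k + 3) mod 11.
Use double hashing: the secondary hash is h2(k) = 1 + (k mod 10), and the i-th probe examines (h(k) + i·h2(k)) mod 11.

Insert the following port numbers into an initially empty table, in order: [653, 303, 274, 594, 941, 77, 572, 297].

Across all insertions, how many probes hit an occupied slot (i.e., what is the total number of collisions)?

8

653: h=0 => slot 0
303: h=4 => slot 4
274: h=1 => slot 1
594: h=3 => slot 3
941: h=4, h2=2, probe 4,6 => slot 6
77: h=3, h2=8, probe 3,0,8 => slot 8
572: h=3, h2=3, probe 3,6,9 => slot 9
297: h=3, h2=8, probe 3,0,8,5 => slot 5
Table: [653, 274, -, 594, 303, 297, 941, -, 77, 572, -]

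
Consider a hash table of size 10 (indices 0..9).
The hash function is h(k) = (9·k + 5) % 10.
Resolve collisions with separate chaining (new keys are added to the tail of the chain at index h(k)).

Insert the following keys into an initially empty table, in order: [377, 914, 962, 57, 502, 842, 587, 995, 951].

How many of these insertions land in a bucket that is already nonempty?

377 -> bucket 8
914 -> bucket 1
962 -> bucket 3
57 -> bucket 8 (collision)
502 -> bucket 3 (collision)
842 -> bucket 3 (collision)
587 -> bucket 8 (collision)
995 -> bucket 0
951 -> bucket 4
Final buckets:
0: 995
1: 914
2: ∅
3: 962 -> 502 -> 842
4: 951
5: ∅
6: ∅
7: ∅
8: 377 -> 57 -> 587
9: ∅

4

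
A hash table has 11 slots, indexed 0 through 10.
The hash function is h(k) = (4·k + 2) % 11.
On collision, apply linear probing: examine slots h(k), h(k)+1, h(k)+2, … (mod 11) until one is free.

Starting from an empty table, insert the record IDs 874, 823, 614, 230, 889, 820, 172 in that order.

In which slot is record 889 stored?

874: h=0 => slot 0
823: h=5 => slot 5
614: h=5, probe 5,6 => slot 6
230: h=9 => slot 9
889: h=5, probe 5,6,7 => slot 7
820: h=4 => slot 4
172: h=8 => slot 8
Table: [874, ., ., ., 820, 823, 614, 889, 172, 230, .]

7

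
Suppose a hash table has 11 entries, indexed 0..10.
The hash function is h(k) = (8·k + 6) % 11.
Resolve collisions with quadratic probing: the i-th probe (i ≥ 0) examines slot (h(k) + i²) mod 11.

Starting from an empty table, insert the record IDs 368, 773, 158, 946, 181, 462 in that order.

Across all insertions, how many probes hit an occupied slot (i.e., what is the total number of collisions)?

Insert 368: h=2, slot 2 empty => index 2.
Insert 773: h=8, slot 8 empty => index 8.
Insert 158: h=5, slot 5 empty => index 5.
Insert 946: h=6, slot 6 empty => index 6.
Insert 181: h=2, slot 2 occupied => index 3.
Insert 462: h=6, slot 6 occupied => index 7.
Table: [., ., 368, 181, ., 158, 946, 462, 773, ., .]

2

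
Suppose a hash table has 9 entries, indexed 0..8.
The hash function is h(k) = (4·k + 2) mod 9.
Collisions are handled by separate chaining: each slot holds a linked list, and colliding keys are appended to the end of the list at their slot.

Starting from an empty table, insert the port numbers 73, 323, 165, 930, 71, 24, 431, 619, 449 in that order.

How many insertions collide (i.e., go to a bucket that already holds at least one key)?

4

Insert 73: h=6, bucket 6 empty → new chain.
Insert 323: h=7, bucket 7 empty → new chain.
Insert 165: h=5, bucket 5 empty → new chain.
Insert 930: h=5, bucket 5 nonempty → append to chain.
Insert 71: h=7, bucket 7 nonempty → append to chain.
Insert 24: h=8, bucket 8 empty → new chain.
Insert 431: h=7, bucket 7 nonempty → append to chain.
Insert 619: h=3, bucket 3 empty → new chain.
Insert 449: h=7, bucket 7 nonempty → append to chain.
Final buckets:
0: .
1: .
2: .
3: 619
4: .
5: 165 -> 930
6: 73
7: 323 -> 71 -> 431 -> 449
8: 24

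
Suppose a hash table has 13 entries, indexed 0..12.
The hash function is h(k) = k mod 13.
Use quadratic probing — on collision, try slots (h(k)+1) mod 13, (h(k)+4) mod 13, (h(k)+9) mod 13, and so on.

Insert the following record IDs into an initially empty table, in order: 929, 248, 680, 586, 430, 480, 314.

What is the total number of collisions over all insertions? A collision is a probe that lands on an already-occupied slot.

929 hashes to 6; slot 6 is free => place at 6.
248 hashes to 1; slot 1 is free => place at 1.
680 hashes to 4; slot 4 is free => place at 4.
586 hashes to 1; 1 taken => place at 2.
430 hashes to 1; 1,2 taken => place at 5.
480 hashes to 12; slot 12 is free => place at 12.
314 hashes to 2; 2 taken => place at 3.
Table: [., 248, 586, 314, 680, 430, 929, ., ., ., ., ., 480]

4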